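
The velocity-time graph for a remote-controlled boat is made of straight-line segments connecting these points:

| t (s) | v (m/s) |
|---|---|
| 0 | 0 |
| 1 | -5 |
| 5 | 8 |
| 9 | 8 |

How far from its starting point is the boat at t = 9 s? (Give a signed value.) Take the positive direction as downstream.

Net displacement equals the area under the velocity-time graph (areas below the axis count negative).
0–1 s: ½(0 + -5)(1) = -2.5 m
1–5 s: ½(-5 + 8)(4) = 6 m
5–9 s: 8 × 4 = 32 m
Net displacement = 35.5 m

35.5 m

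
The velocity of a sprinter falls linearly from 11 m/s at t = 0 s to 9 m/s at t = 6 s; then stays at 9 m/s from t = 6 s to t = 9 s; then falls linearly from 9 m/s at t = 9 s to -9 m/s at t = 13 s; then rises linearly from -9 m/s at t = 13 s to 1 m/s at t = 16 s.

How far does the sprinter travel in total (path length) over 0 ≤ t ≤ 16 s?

Total distance travelled is ∫|v| dt — sum the magnitudes of each area piece.
0–6 s: |½(11 + 9)(6)| = 60 m
6–9 s: |9| × 3 = 27 m
9–13 s: v = 0 at t = 11 s; triangle areas 9 + 9 = 18 m
13–16 s: v = 0 at t = 15.7 s; triangle areas 12.15 + 0.15 = 12.3 m
Total distance = 117.3 m

117.3 m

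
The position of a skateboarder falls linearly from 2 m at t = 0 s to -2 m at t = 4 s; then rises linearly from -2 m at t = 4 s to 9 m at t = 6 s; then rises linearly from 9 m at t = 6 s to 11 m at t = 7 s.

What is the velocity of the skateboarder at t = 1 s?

-1 m/s

Velocity is the slope of the x-t graph on 0–4 s: (-2 − 2)/(4 − 0) = -1 m/s.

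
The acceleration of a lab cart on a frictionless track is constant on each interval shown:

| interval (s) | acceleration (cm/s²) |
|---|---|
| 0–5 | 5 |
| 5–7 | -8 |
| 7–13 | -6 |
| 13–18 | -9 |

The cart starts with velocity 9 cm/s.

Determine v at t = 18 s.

Δv equals the area under the a-t graph; then v = v₀ + Δv.
0–5 s: 5 × 5 = 25 cm/s
5–7 s: -8 × 2 = -16 cm/s
7–13 s: -6 × 6 = -36 cm/s
13–18 s: -9 × 5 = -45 cm/s
Δv = -72 cm/s, so v(18) = 9 + (-72) = -63 cm/s.

-63 cm/s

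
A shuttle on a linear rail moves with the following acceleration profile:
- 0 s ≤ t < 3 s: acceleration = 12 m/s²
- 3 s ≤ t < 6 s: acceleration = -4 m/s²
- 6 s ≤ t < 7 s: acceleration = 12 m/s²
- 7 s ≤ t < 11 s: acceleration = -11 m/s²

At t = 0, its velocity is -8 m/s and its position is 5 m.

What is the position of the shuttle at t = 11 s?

On each constant-a segment, Δv = aΔt and Δx = v₀Δt + ½aΔt²; chain segment to segment.
0–3 s: v starts -8 m/s; Δx = -8·3 + ½·12·3² = 30 m; v ends 28 m/s.
3–6 s: v starts 28 m/s; Δx = 28·3 + ½·-4·3² = 66 m; v ends 16 m/s.
6–7 s: v starts 16 m/s; Δx = 16·1 + ½·12·1² = 22 m; v ends 28 m/s.
7–11 s: v starts 28 m/s; Δx = 28·4 + ½·-11·4² = 24 m; v ends -16 m/s.
x(11) = 5 + Σ Δx = 147 m.

147 m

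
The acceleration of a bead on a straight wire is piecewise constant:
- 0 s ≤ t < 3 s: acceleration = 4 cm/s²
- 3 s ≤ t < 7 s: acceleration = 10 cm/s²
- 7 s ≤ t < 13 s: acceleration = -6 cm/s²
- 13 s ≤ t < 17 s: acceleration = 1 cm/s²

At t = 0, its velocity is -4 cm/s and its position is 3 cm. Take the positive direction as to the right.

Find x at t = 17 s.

On each constant-a segment, Δv = aΔt and Δx = v₀Δt + ½aΔt²; chain segment to segment.
0–3 s: v starts -4 cm/s; Δx = -4·3 + ½·4·3² = 6 cm; v ends 8 cm/s.
3–7 s: v starts 8 cm/s; Δx = 8·4 + ½·10·4² = 112 cm; v ends 48 cm/s.
7–13 s: v starts 48 cm/s; Δx = 48·6 + ½·-6·6² = 180 cm; v ends 12 cm/s.
13–17 s: v starts 12 cm/s; Δx = 12·4 + ½·1·4² = 56 cm; v ends 16 cm/s.
x(17) = 3 + Σ Δx = 357 cm.

357 cm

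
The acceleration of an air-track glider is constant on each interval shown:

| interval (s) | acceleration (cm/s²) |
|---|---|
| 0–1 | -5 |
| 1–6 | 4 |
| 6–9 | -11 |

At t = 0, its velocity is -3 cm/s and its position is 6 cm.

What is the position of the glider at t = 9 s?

-3 cm

On each constant-a segment, Δv = aΔt and Δx = v₀Δt + ½aΔt²; chain segment to segment.
0–1 s: v starts -3 cm/s; Δx = -3·1 + ½·-5·1² = -5.5 cm; v ends -8 cm/s.
1–6 s: v starts -8 cm/s; Δx = -8·5 + ½·4·5² = 10 cm; v ends 12 cm/s.
6–9 s: v starts 12 cm/s; Δx = 12·3 + ½·-11·3² = -13.5 cm; v ends -21 cm/s.
x(9) = 6 + Σ Δx = -3 cm.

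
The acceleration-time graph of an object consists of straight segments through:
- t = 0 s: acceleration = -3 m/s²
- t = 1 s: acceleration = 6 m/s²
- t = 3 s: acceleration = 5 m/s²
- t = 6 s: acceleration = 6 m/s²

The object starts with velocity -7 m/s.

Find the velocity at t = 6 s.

Δv equals the area under the a-t graph; then v = v₀ + Δv.
0–1 s: ½(-3 + 6)(1) = 1.5 m/s
1–3 s: ½(6 + 5)(2) = 11 m/s
3–6 s: ½(5 + 6)(3) = 16.5 m/s
Δv = 29 m/s, so v(6) = -7 + (29) = 22 m/s.

22 m/s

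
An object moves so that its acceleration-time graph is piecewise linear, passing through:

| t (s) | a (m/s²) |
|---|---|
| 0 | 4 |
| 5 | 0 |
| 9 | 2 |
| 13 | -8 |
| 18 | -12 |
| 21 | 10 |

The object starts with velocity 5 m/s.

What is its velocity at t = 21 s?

-46 m/s

Δv equals the area under the a-t graph; then v = v₀ + Δv.
0–5 s: ½(4 + 0)(5) = 10 m/s
5–9 s: ½(0 + 2)(4) = 4 m/s
9–13 s: ½(2 + -8)(4) = -12 m/s
13–18 s: ½(-8 + -12)(5) = -50 m/s
18–21 s: ½(-12 + 10)(3) = -3 m/s
Δv = -51 m/s, so v(21) = 5 + (-51) = -46 m/s.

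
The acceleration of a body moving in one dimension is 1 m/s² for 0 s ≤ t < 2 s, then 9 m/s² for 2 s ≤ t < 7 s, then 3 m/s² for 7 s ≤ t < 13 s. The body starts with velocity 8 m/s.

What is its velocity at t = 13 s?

73 m/s

Δv equals the area under the a-t graph; then v = v₀ + Δv.
0–2 s: 1 × 2 = 2 m/s
2–7 s: 9 × 5 = 45 m/s
7–13 s: 3 × 6 = 18 m/s
Δv = 65 m/s, so v(13) = 8 + (65) = 73 m/s.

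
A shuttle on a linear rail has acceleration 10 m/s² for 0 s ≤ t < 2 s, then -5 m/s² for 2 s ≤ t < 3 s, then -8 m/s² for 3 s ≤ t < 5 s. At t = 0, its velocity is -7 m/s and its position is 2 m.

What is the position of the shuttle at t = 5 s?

18.5 m

On each constant-a segment, Δv = aΔt and Δx = v₀Δt + ½aΔt²; chain segment to segment.
0–2 s: v starts -7 m/s; Δx = -7·2 + ½·10·2² = 6 m; v ends 13 m/s.
2–3 s: v starts 13 m/s; Δx = 13·1 + ½·-5·1² = 10.5 m; v ends 8 m/s.
3–5 s: v starts 8 m/s; Δx = 8·2 + ½·-8·2² = 0 m; v ends -8 m/s.
x(5) = 2 + Σ Δx = 18.5 m.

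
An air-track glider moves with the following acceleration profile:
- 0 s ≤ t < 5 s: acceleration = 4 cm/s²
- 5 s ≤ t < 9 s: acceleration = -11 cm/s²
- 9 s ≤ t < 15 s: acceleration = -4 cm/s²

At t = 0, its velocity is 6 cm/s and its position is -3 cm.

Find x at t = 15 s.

-87 cm

On each constant-a segment, Δv = aΔt and Δx = v₀Δt + ½aΔt²; chain segment to segment.
0–5 s: v starts 6 cm/s; Δx = 6·5 + ½·4·5² = 80 cm; v ends 26 cm/s.
5–9 s: v starts 26 cm/s; Δx = 26·4 + ½·-11·4² = 16 cm; v ends -18 cm/s.
9–15 s: v starts -18 cm/s; Δx = -18·6 + ½·-4·6² = -180 cm; v ends -42 cm/s.
x(15) = -3 + Σ Δx = -87 cm.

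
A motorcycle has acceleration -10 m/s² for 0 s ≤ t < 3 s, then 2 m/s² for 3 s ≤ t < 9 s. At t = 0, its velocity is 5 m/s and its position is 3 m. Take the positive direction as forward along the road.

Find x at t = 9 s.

On each constant-a segment, Δv = aΔt and Δx = v₀Δt + ½aΔt²; chain segment to segment.
0–3 s: v starts 5 m/s; Δx = 5·3 + ½·-10·3² = -30 m; v ends -25 m/s.
3–9 s: v starts -25 m/s; Δx = -25·6 + ½·2·6² = -114 m; v ends -13 m/s.
x(9) = 3 + Σ Δx = -141 m.

-141 m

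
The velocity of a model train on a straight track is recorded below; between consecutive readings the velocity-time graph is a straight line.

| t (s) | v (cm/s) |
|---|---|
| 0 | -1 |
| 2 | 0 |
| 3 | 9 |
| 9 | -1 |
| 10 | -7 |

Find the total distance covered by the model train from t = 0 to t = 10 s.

Distance (not displacement) is the total path length: add the absolute areas under v-t.
0–2 s: |½(-1 + 0)(2)| = 1 cm
2–3 s: |½(0 + 9)(1)| = 4.5 cm
3–9 s: v = 0 at t = 8.4 s; triangle areas 24.3 + 0.3 = 24.6 cm
9–10 s: |½(-1 + -7)(1)| = 4 cm
Total distance = 34.1 cm

34.1 cm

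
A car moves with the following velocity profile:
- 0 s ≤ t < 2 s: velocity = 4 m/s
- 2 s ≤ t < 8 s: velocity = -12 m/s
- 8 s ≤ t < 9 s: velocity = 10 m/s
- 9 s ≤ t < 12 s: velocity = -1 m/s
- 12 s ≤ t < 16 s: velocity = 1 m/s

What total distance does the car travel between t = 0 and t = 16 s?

Distance (not displacement) is the total path length: add the absolute areas under v-t.
0–2 s: |4| × 2 = 8 m
2–8 s: |-12| × 6 = 72 m
8–9 s: |10| × 1 = 10 m
9–12 s: |-1| × 3 = 3 m
12–16 s: |1| × 4 = 4 m
Total distance = 97 m

97 m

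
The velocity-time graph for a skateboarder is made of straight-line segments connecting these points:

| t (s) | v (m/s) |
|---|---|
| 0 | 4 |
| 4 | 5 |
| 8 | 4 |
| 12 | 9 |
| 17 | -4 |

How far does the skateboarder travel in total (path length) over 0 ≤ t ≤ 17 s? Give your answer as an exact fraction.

Distance (not displacement) is the total path length: add the absolute areas under v-t.
0–4 s: |½(4 + 5)(4)| = 18 m
4–8 s: |½(5 + 4)(4)| = 18 m
8–12 s: |½(4 + 9)(4)| = 26 m
12–17 s: v = 0 at t = 201/13 s; triangle areas 405/26 + 40/13 = 485/26 m
Total distance = 2097/26 m

2097/26 m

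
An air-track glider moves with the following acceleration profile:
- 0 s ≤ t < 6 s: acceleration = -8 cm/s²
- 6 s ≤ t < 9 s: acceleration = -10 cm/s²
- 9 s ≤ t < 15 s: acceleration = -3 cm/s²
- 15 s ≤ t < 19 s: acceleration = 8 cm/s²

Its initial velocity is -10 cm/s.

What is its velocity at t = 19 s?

Δv equals the area under the a-t graph; then v = v₀ + Δv.
0–6 s: -8 × 6 = -48 cm/s
6–9 s: -10 × 3 = -30 cm/s
9–15 s: -3 × 6 = -18 cm/s
15–19 s: 8 × 4 = 32 cm/s
Δv = -64 cm/s, so v(19) = -10 + (-64) = -74 cm/s.

-74 cm/s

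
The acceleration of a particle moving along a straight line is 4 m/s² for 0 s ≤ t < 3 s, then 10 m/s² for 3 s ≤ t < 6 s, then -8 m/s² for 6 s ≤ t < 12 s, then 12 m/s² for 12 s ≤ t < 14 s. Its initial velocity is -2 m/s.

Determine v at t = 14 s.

Δv equals the area under the a-t graph; then v = v₀ + Δv.
0–3 s: 4 × 3 = 12 m/s
3–6 s: 10 × 3 = 30 m/s
6–12 s: -8 × 6 = -48 m/s
12–14 s: 12 × 2 = 24 m/s
Δv = 18 m/s, so v(14) = -2 + (18) = 16 m/s.

16 m/s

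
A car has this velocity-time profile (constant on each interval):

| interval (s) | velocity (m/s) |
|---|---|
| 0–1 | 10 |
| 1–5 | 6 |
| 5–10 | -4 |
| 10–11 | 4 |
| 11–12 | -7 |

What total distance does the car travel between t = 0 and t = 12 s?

65 m

Total distance travelled is ∫|v| dt — sum the magnitudes of each area piece.
0–1 s: |10| × 1 = 10 m
1–5 s: |6| × 4 = 24 m
5–10 s: |-4| × 5 = 20 m
10–11 s: |4| × 1 = 4 m
11–12 s: |-7| × 1 = 7 m
Total distance = 65 m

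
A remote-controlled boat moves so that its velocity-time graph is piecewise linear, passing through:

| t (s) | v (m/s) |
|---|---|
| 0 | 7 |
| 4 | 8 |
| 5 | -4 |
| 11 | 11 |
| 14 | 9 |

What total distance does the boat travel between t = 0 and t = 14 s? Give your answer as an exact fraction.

Distance (not displacement) is the total path length: add the absolute areas under v-t.
0–4 s: |½(7 + 8)(4)| = 30 m
4–5 s: v = 0 at t = 14/3 s; triangle areas 8/3 + 2/3 = 10/3 m
5–11 s: v = 0 at t = 6.6 s; triangle areas 3.2 + 24.2 = 27.4 m
11–14 s: |½(11 + 9)(3)| = 30 m
Total distance = 1361/15 m

1361/15 m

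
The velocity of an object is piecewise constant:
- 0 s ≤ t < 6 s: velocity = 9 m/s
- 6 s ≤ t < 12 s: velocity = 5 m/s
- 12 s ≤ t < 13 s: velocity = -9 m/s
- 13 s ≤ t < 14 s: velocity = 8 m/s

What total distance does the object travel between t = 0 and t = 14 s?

101 m

Total distance travelled is ∫|v| dt — sum the magnitudes of each area piece.
0–6 s: |9| × 6 = 54 m
6–12 s: |5| × 6 = 30 m
12–13 s: |-9| × 1 = 9 m
13–14 s: |8| × 1 = 8 m
Total distance = 101 m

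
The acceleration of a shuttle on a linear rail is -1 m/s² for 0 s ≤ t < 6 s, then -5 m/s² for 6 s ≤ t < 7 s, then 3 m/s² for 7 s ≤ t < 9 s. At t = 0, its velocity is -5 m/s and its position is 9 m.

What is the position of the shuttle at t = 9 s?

On each constant-a segment, Δv = aΔt and Δx = v₀Δt + ½aΔt²; chain segment to segment.
0–6 s: v starts -5 m/s; Δx = -5·6 + ½·-1·6² = -48 m; v ends -11 m/s.
6–7 s: v starts -11 m/s; Δx = -11·1 + ½·-5·1² = -13.5 m; v ends -16 m/s.
7–9 s: v starts -16 m/s; Δx = -16·2 + ½·3·2² = -26 m; v ends -10 m/s.
x(9) = 9 + Σ Δx = -78.5 m.

-78.5 m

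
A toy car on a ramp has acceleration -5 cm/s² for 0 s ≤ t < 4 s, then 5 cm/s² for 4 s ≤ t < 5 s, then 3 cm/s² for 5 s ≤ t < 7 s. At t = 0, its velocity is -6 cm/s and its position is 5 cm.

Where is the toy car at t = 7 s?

On each constant-a segment, Δv = aΔt and Δx = v₀Δt + ½aΔt²; chain segment to segment.
0–4 s: v starts -6 cm/s; Δx = -6·4 + ½·-5·4² = -64 cm; v ends -26 cm/s.
4–5 s: v starts -26 cm/s; Δx = -26·1 + ½·5·1² = -23.5 cm; v ends -21 cm/s.
5–7 s: v starts -21 cm/s; Δx = -21·2 + ½·3·2² = -36 cm; v ends -15 cm/s.
x(7) = 5 + Σ Δx = -118.5 cm.

-118.5 cm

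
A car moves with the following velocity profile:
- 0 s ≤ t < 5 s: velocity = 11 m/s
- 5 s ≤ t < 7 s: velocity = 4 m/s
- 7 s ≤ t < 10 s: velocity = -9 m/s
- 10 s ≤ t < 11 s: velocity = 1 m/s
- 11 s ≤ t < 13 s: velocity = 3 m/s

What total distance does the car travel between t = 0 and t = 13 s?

97 m

Distance (not displacement) is the total path length: add the absolute areas under v-t.
0–5 s: |11| × 5 = 55 m
5–7 s: |4| × 2 = 8 m
7–10 s: |-9| × 3 = 27 m
10–11 s: |1| × 1 = 1 m
11–13 s: |3| × 2 = 6 m
Total distance = 97 m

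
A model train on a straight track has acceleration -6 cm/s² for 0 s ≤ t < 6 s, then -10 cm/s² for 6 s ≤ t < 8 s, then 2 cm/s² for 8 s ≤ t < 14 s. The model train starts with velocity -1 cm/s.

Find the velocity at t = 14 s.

-45 cm/s

Δv equals the area under the a-t graph; then v = v₀ + Δv.
0–6 s: -6 × 6 = -36 cm/s
6–8 s: -10 × 2 = -20 cm/s
8–14 s: 2 × 6 = 12 cm/s
Δv = -44 cm/s, so v(14) = -1 + (-44) = -45 cm/s.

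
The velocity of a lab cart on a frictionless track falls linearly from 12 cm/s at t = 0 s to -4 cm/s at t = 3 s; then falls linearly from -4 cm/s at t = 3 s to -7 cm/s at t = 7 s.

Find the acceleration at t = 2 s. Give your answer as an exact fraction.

Acceleration is the slope of the v-t graph on 0–3 s: (-4 − 12)/(3 − 0) = -16/3 cm/s².

-16/3 cm/s²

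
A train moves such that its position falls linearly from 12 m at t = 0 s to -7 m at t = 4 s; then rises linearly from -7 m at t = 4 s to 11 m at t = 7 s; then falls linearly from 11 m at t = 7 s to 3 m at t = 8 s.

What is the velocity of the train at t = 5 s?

6 m/s

Velocity is the slope of the x-t graph on 4–7 s: (11 − -7)/(7 − 4) = 6 m/s.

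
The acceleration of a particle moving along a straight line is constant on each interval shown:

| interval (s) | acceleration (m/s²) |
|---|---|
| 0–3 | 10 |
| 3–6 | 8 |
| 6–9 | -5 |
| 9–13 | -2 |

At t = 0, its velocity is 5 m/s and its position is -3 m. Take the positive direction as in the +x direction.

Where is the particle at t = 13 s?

512.5 m

On each constant-a segment, Δv = aΔt and Δx = v₀Δt + ½aΔt²; chain segment to segment.
0–3 s: v starts 5 m/s; Δx = 5·3 + ½·10·3² = 60 m; v ends 35 m/s.
3–6 s: v starts 35 m/s; Δx = 35·3 + ½·8·3² = 141 m; v ends 59 m/s.
6–9 s: v starts 59 m/s; Δx = 59·3 + ½·-5·3² = 154.5 m; v ends 44 m/s.
9–13 s: v starts 44 m/s; Δx = 44·4 + ½·-2·4² = 160 m; v ends 36 m/s.
x(13) = -3 + Σ Δx = 512.5 m.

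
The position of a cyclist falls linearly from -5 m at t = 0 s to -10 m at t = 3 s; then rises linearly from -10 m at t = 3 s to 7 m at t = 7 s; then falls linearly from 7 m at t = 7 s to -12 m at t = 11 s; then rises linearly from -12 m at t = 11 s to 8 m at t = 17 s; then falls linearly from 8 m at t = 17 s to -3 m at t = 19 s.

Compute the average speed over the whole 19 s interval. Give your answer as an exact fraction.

72/19 m/s

Average speed = (total path length)/(elapsed time); on a piecewise-linear x-t graph the path length is Σ|Δx|.
0–3 s: |Δx| = |-10 − -5| = 5 m
3–7 s: |Δx| = |7 − -10| = 17 m
7–11 s: |Δx| = |-12 − 7| = 19 m
11–17 s: |Δx| = |8 − -12| = 20 m
17–19 s: |Δx| = |-3 − 8| = 11 m
Total path = 72 m; average speed = 72/19 = 72/19 m/s.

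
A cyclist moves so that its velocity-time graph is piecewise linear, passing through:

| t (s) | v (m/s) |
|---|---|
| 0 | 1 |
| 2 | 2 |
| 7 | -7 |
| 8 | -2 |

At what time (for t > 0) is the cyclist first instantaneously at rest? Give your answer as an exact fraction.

v changes sign on 2–7 s (from 2 to -7); the graph is linear there, so v = 0 at t = 2 + (-2)·(7 − 2)/(-7 − 2) = 28/9 s.

t = 28/9 s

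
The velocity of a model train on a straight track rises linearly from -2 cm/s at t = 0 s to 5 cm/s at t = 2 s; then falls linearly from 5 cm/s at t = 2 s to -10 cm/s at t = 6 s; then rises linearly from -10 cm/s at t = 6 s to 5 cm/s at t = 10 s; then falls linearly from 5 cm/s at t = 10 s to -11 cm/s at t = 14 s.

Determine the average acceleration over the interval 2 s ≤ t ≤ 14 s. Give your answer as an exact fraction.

-4/3 cm/s²

Average acceleration = Δv/Δt = (-11 − 5)/(14 − 2) = -4/3 cm/s².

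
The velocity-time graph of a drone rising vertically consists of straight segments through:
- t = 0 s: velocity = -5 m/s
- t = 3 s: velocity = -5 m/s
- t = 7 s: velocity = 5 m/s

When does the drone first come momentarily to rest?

t = 5 s

v changes sign on 3–7 s (from -5 to 5); the graph is linear there, so v = 0 at t = 3 + (5)·(7 − 3)/(5 − -5) = 5 s.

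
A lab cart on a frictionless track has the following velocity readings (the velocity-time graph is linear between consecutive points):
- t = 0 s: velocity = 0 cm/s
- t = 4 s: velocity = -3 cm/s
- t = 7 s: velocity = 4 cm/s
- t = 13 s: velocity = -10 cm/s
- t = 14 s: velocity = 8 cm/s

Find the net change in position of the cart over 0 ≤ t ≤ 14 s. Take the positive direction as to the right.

-23.5 cm

Net displacement equals the area under the velocity-time graph (areas below the axis count negative).
0–4 s: ½(0 + -3)(4) = -6 cm
4–7 s: ½(-3 + 4)(3) = 1.5 cm
7–13 s: ½(4 + -10)(6) = -18 cm
13–14 s: ½(-10 + 8)(1) = -1 cm
Net displacement = -23.5 cm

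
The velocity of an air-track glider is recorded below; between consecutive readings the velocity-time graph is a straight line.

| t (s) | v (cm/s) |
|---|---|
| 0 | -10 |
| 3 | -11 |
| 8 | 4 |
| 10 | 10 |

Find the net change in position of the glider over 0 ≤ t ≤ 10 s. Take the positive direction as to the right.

Displacement is the signed area under the v-t curve.
0–3 s: ½(-10 + -11)(3) = -31.5 cm
3–8 s: ½(-11 + 4)(5) = -17.5 cm
8–10 s: ½(4 + 10)(2) = 14 cm
Net displacement = -35 cm

-35 cm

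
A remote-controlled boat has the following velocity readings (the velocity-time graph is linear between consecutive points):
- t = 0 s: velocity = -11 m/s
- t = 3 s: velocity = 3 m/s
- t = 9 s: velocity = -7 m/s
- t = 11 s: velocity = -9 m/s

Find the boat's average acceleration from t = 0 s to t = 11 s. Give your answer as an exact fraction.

Average acceleration = Δv/Δt = (-9 − -11)/(11 − 0) = 2/11 m/s².

2/11 m/s²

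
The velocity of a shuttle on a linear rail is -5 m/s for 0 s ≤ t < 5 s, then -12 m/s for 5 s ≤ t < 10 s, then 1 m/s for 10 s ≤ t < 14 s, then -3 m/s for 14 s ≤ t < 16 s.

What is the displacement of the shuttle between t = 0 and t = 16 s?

-87 m

Net displacement equals the area under the velocity-time graph (areas below the axis count negative).
0–5 s: -5 × 5 = -25 m
5–10 s: -12 × 5 = -60 m
10–14 s: 1 × 4 = 4 m
14–16 s: -3 × 2 = -6 m
Net displacement = -87 m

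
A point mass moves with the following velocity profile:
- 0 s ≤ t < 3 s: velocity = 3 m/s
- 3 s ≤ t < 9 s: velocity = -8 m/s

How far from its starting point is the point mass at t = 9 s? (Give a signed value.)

-39 m

Net displacement equals the area under the velocity-time graph (areas below the axis count negative).
0–3 s: 3 × 3 = 9 m
3–9 s: -8 × 6 = -48 m
Net displacement = -39 m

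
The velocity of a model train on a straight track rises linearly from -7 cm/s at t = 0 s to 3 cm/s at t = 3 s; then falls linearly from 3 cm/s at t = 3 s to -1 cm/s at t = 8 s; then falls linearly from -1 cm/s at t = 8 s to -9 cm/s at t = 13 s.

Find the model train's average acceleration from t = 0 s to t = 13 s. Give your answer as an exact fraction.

Average acceleration = Δv/Δt = (-9 − -7)/(13 − 0) = -2/13 cm/s².

-2/13 cm/s²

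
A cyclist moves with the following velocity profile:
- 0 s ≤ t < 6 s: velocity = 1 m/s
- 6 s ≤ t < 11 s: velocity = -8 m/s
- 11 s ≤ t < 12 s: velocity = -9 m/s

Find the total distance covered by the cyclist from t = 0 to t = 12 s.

55 m

Distance (not displacement) is the total path length: add the absolute areas under v-t.
0–6 s: |1| × 6 = 6 m
6–11 s: |-8| × 5 = 40 m
11–12 s: |-9| × 1 = 9 m
Total distance = 55 m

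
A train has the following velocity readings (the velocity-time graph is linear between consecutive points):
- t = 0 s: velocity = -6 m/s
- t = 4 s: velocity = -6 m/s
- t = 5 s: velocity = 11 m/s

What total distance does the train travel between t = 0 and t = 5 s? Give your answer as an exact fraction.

973/34 m

Total distance travelled is ∫|v| dt — sum the magnitudes of each area piece.
0–4 s: |-6| × 4 = 24 m
4–5 s: v = 0 at t = 74/17 s; triangle areas 18/17 + 121/34 = 157/34 m
Total distance = 973/34 m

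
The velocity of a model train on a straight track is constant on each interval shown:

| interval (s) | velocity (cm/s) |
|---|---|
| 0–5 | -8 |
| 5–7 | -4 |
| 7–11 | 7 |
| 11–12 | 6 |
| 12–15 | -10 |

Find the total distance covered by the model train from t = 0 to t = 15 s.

112 cm

Total distance travelled is ∫|v| dt — sum the magnitudes of each area piece.
0–5 s: |-8| × 5 = 40 cm
5–7 s: |-4| × 2 = 8 cm
7–11 s: |7| × 4 = 28 cm
11–12 s: |6| × 1 = 6 cm
12–15 s: |-10| × 3 = 30 cm
Total distance = 112 cm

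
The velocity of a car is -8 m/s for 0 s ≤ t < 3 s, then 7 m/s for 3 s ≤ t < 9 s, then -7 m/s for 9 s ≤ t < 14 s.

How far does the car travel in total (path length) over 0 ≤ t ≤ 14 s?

101 m

Distance (not displacement) is the total path length: add the absolute areas under v-t.
0–3 s: |-8| × 3 = 24 m
3–9 s: |7| × 6 = 42 m
9–14 s: |-7| × 5 = 35 m
Total distance = 101 m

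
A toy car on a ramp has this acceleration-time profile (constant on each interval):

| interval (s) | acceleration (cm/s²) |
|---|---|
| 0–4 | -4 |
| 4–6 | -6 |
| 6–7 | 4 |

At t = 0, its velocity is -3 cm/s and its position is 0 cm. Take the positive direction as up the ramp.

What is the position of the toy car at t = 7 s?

-123 cm

On each constant-a segment, Δv = aΔt and Δx = v₀Δt + ½aΔt²; chain segment to segment.
0–4 s: v starts -3 cm/s; Δx = -3·4 + ½·-4·4² = -44 cm; v ends -19 cm/s.
4–6 s: v starts -19 cm/s; Δx = -19·2 + ½·-6·2² = -50 cm; v ends -31 cm/s.
6–7 s: v starts -31 cm/s; Δx = -31·1 + ½·4·1² = -29 cm; v ends -27 cm/s.
x(7) = 0 + Σ Δx = -123 cm.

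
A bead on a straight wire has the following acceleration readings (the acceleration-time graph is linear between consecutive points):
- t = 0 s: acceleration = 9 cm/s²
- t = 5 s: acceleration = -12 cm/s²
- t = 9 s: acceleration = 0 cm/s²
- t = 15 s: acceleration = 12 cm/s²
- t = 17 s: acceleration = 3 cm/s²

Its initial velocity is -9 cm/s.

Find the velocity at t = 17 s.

Δv equals the area under the a-t graph; then v = v₀ + Δv.
0–5 s: ½(9 + -12)(5) = -7.5 cm/s
5–9 s: ½(-12 + 0)(4) = -24 cm/s
9–15 s: ½(0 + 12)(6) = 36 cm/s
15–17 s: ½(12 + 3)(2) = 15 cm/s
Δv = 19.5 cm/s, so v(17) = -9 + (19.5) = 10.5 cm/s.

10.5 cm/s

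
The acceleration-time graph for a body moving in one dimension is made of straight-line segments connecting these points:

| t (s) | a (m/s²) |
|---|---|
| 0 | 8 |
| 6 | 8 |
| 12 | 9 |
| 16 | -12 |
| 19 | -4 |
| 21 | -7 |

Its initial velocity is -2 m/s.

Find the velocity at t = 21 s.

Δv equals the area under the a-t graph; then v = v₀ + Δv.
0–6 s: 8 × 6 = 48 m/s
6–12 s: ½(8 + 9)(6) = 51 m/s
12–16 s: ½(9 + -12)(4) = -6 m/s
16–19 s: ½(-12 + -4)(3) = -24 m/s
19–21 s: ½(-4 + -7)(2) = -11 m/s
Δv = 58 m/s, so v(21) = -2 + (58) = 56 m/s.

56 m/s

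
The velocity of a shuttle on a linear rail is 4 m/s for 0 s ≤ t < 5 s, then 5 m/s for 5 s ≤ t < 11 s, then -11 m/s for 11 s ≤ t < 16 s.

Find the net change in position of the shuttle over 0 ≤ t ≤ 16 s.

-5 m

Displacement is the signed area under the v-t curve.
0–5 s: 4 × 5 = 20 m
5–11 s: 5 × 6 = 30 m
11–16 s: -11 × 5 = -55 m
Net displacement = -5 m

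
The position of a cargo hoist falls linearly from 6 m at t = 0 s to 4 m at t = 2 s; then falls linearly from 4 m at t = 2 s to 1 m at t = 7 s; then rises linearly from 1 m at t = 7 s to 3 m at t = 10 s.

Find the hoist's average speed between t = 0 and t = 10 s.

0.7 m/s

Average speed = (total path length)/(elapsed time); on a piecewise-linear x-t graph the path length is Σ|Δx|.
0–2 s: |Δx| = |4 − 6| = 2 m
2–7 s: |Δx| = |1 − 4| = 3 m
7–10 s: |Δx| = |3 − 1| = 2 m
Total path = 7 m; average speed = 7/10 = 0.7 m/s.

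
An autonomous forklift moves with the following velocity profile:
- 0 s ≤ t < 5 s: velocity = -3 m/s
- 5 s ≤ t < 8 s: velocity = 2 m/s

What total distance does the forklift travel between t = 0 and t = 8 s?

21 m

Total distance travelled is ∫|v| dt — sum the magnitudes of each area piece.
0–5 s: |-3| × 5 = 15 m
5–8 s: |2| × 3 = 6 m
Total distance = 21 m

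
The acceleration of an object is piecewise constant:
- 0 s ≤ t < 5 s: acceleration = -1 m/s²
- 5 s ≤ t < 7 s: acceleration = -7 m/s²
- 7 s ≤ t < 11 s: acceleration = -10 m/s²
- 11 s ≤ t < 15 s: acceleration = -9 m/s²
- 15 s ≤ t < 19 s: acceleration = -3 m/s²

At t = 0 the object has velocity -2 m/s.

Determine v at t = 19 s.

-109 m/s

Δv equals the area under the a-t graph; then v = v₀ + Δv.
0–5 s: -1 × 5 = -5 m/s
5–7 s: -7 × 2 = -14 m/s
7–11 s: -10 × 4 = -40 m/s
11–15 s: -9 × 4 = -36 m/s
15–19 s: -3 × 4 = -12 m/s
Δv = -107 m/s, so v(19) = -2 + (-107) = -109 m/s.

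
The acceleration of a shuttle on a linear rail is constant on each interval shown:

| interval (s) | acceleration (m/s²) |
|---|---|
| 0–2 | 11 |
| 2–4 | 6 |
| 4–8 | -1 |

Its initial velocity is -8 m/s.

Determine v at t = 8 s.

Δv equals the area under the a-t graph; then v = v₀ + Δv.
0–2 s: 11 × 2 = 22 m/s
2–4 s: 6 × 2 = 12 m/s
4–8 s: -1 × 4 = -4 m/s
Δv = 30 m/s, so v(8) = -8 + (30) = 22 m/s.

22 m/s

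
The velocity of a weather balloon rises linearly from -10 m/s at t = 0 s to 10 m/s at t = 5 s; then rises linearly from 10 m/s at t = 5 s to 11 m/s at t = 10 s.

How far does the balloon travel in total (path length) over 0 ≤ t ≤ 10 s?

77.5 m

Distance (not displacement) is the total path length: add the absolute areas under v-t.
0–5 s: v = 0 at t = 2.5 s; triangle areas 12.5 + 12.5 = 25 m
5–10 s: |½(10 + 11)(5)| = 52.5 m
Total distance = 77.5 m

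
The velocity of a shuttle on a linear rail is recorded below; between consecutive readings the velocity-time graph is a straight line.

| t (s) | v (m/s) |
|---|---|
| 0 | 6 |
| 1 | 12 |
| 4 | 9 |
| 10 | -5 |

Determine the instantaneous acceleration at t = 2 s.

Acceleration is the slope of the v-t graph on 1–4 s: (9 − 12)/(4 − 1) = -1 m/s².

-1 m/s²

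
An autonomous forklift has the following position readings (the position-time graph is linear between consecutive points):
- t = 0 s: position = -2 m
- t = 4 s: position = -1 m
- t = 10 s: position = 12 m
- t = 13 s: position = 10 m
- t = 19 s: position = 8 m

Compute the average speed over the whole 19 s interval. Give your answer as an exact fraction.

18/19 m/s

Average speed = (total path length)/(elapsed time); on a piecewise-linear x-t graph the path length is Σ|Δx|.
0–4 s: |Δx| = |-1 − -2| = 1 m
4–10 s: |Δx| = |12 − -1| = 13 m
10–13 s: |Δx| = |10 − 12| = 2 m
13–19 s: |Δx| = |8 − 10| = 2 m
Total path = 18 m; average speed = 18/19 = 18/19 m/s.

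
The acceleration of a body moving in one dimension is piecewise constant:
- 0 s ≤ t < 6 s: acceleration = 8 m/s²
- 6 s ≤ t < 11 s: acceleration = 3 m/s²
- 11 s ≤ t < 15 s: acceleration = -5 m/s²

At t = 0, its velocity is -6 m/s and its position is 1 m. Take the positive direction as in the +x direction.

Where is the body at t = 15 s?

544.5 m

On each constant-a segment, Δv = aΔt and Δx = v₀Δt + ½aΔt²; chain segment to segment.
0–6 s: v starts -6 m/s; Δx = -6·6 + ½·8·6² = 108 m; v ends 42 m/s.
6–11 s: v starts 42 m/s; Δx = 42·5 + ½·3·5² = 247.5 m; v ends 57 m/s.
11–15 s: v starts 57 m/s; Δx = 57·4 + ½·-5·4² = 188 m; v ends 37 m/s.
x(15) = 1 + Σ Δx = 544.5 m.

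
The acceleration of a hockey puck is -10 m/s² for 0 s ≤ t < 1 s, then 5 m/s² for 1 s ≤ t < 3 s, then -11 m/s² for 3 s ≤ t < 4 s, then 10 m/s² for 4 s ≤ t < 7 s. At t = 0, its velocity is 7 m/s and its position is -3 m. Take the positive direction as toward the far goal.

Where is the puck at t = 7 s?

37.5 m

On each constant-a segment, Δv = aΔt and Δx = v₀Δt + ½aΔt²; chain segment to segment.
0–1 s: v starts 7 m/s; Δx = 7·1 + ½·-10·1² = 2 m; v ends -3 m/s.
1–3 s: v starts -3 m/s; Δx = -3·2 + ½·5·2² = 4 m; v ends 7 m/s.
3–4 s: v starts 7 m/s; Δx = 7·1 + ½·-11·1² = 1.5 m; v ends -4 m/s.
4–7 s: v starts -4 m/s; Δx = -4·3 + ½·10·3² = 33 m; v ends 26 m/s.
x(7) = -3 + Σ Δx = 37.5 m.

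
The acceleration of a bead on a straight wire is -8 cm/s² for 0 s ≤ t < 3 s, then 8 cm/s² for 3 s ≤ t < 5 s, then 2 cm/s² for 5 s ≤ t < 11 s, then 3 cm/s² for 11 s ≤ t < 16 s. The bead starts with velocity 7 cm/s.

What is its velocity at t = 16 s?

Δv equals the area under the a-t graph; then v = v₀ + Δv.
0–3 s: -8 × 3 = -24 cm/s
3–5 s: 8 × 2 = 16 cm/s
5–11 s: 2 × 6 = 12 cm/s
11–16 s: 3 × 5 = 15 cm/s
Δv = 19 cm/s, so v(16) = 7 + (19) = 26 cm/s.

26 cm/s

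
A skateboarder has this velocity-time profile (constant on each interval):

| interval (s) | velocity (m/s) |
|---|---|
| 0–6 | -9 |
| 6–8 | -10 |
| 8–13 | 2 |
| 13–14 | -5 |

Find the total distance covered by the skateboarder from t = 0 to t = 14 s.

89 m

Total distance travelled is ∫|v| dt — sum the magnitudes of each area piece.
0–6 s: |-9| × 6 = 54 m
6–8 s: |-10| × 2 = 20 m
8–13 s: |2| × 5 = 10 m
13–14 s: |-5| × 1 = 5 m
Total distance = 89 m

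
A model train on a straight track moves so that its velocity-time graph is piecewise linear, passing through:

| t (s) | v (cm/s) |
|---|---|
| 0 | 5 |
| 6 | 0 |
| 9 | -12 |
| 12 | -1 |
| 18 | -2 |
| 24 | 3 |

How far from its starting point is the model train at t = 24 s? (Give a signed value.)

-28.5 cm

Displacement is the signed area under the v-t curve.
0–6 s: ½(5 + 0)(6) = 15 cm
6–9 s: ½(0 + -12)(3) = -18 cm
9–12 s: ½(-12 + -1)(3) = -19.5 cm
12–18 s: ½(-1 + -2)(6) = -9 cm
18–24 s: ½(-2 + 3)(6) = 3 cm
Net displacement = -28.5 cm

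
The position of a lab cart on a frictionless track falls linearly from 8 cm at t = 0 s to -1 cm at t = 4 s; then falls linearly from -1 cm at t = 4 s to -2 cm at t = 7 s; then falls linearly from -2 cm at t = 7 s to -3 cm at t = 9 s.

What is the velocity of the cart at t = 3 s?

-2.25 cm/s

Velocity is the slope of the x-t graph on 0–4 s: (-1 − 8)/(4 − 0) = -2.25 cm/s.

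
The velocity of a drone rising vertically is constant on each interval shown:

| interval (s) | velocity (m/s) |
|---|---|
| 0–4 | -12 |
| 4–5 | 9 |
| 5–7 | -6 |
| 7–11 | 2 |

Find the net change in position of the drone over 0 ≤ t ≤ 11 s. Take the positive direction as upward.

-43 m

Net displacement equals the area under the velocity-time graph (areas below the axis count negative).
0–4 s: -12 × 4 = -48 m
4–5 s: 9 × 1 = 9 m
5–7 s: -6 × 2 = -12 m
7–11 s: 2 × 4 = 8 m
Net displacement = -43 m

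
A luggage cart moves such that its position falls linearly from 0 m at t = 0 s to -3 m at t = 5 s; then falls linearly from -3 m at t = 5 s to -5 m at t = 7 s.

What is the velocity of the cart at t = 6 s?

Velocity is the slope of the x-t graph on 5–7 s: (-5 − -3)/(7 − 5) = -1 m/s.

-1 m/s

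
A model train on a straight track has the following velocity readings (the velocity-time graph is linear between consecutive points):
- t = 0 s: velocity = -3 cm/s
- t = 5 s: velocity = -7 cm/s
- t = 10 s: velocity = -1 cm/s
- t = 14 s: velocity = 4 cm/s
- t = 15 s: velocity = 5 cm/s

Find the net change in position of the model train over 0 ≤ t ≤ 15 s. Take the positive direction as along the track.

Displacement is the signed area under the v-t curve.
0–5 s: ½(-3 + -7)(5) = -25 cm
5–10 s: ½(-7 + -1)(5) = -20 cm
10–14 s: ½(-1 + 4)(4) = 6 cm
14–15 s: ½(4 + 5)(1) = 4.5 cm
Net displacement = -34.5 cm

-34.5 cm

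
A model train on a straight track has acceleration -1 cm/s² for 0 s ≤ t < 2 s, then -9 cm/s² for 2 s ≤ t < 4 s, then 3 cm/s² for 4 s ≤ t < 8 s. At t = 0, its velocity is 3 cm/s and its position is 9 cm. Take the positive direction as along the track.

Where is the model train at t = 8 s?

On each constant-a segment, Δv = aΔt and Δx = v₀Δt + ½aΔt²; chain segment to segment.
0–2 s: v starts 3 cm/s; Δx = 3·2 + ½·-1·2² = 4 cm; v ends 1 cm/s.
2–4 s: v starts 1 cm/s; Δx = 1·2 + ½·-9·2² = -16 cm; v ends -17 cm/s.
4–8 s: v starts -17 cm/s; Δx = -17·4 + ½·3·4² = -44 cm; v ends -5 cm/s.
x(8) = 9 + Σ Δx = -47 cm.

-47 cm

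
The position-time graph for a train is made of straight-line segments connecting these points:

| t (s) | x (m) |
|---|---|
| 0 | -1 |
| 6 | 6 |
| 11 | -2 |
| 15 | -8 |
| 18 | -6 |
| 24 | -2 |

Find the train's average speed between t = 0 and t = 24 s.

Average speed = (total path length)/(elapsed time); on a piecewise-linear x-t graph the path length is Σ|Δx|.
0–6 s: |Δx| = |6 − -1| = 7 m
6–11 s: |Δx| = |-2 − 6| = 8 m
11–15 s: |Δx| = |-8 − -2| = 6 m
15–18 s: |Δx| = |-6 − -8| = 2 m
18–24 s: |Δx| = |-2 − -6| = 4 m
Total path = 27 m; average speed = 27/24 = 1.125 m/s.

1.125 m/s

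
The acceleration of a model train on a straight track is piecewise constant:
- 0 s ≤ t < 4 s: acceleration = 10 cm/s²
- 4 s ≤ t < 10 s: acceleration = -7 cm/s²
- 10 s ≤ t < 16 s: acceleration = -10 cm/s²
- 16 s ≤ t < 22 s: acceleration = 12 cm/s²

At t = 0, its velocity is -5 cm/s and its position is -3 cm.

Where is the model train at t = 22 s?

On each constant-a segment, Δv = aΔt and Δx = v₀Δt + ½aΔt²; chain segment to segment.
0–4 s: v starts -5 cm/s; Δx = -5·4 + ½·10·4² = 60 cm; v ends 35 cm/s.
4–10 s: v starts 35 cm/s; Δx = 35·6 + ½·-7·6² = 84 cm; v ends -7 cm/s.
10–16 s: v starts -7 cm/s; Δx = -7·6 + ½·-10·6² = -222 cm; v ends -67 cm/s.
16–22 s: v starts -67 cm/s; Δx = -67·6 + ½·12·6² = -186 cm; v ends 5 cm/s.
x(22) = -3 + Σ Δx = -267 cm.

-267 cm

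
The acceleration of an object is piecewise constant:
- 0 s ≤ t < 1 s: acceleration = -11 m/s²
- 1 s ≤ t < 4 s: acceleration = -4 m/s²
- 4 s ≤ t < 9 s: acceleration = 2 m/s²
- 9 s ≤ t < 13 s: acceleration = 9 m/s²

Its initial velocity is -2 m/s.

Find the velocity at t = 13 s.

21 m/s

Δv equals the area under the a-t graph; then v = v₀ + Δv.
0–1 s: -11 × 1 = -11 m/s
1–4 s: -4 × 3 = -12 m/s
4–9 s: 2 × 5 = 10 m/s
9–13 s: 9 × 4 = 36 m/s
Δv = 23 m/s, so v(13) = -2 + (23) = 21 m/s.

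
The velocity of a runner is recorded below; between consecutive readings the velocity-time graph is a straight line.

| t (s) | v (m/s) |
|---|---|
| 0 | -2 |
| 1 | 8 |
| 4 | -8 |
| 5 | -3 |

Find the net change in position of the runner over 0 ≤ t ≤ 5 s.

Net displacement equals the area under the velocity-time graph (areas below the axis count negative).
0–1 s: ½(-2 + 8)(1) = 3 m
1–4 s: ½(8 + -8)(3) = 0 m
4–5 s: ½(-8 + -3)(1) = -5.5 m
Net displacement = -2.5 m

-2.5 m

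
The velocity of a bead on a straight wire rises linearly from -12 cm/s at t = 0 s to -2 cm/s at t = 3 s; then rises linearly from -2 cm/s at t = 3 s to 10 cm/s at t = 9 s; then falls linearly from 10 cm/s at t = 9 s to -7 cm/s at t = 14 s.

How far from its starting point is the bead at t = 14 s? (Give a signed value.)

Displacement is the signed area under the v-t curve.
0–3 s: ½(-12 + -2)(3) = -21 cm
3–9 s: ½(-2 + 10)(6) = 24 cm
9–14 s: ½(10 + -7)(5) = 7.5 cm
Net displacement = 10.5 cm

10.5 cm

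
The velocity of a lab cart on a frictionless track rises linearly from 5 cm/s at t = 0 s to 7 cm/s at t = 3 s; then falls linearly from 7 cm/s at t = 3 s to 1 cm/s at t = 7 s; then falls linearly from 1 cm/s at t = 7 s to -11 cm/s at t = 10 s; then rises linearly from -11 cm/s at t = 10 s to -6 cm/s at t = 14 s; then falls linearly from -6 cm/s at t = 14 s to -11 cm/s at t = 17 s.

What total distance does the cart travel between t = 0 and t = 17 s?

Total distance travelled is ∫|v| dt — sum the magnitudes of each area piece.
0–3 s: |½(5 + 7)(3)| = 18 cm
3–7 s: |½(7 + 1)(4)| = 16 cm
7–10 s: v = 0 at t = 7.25 s; triangle areas 0.125 + 15.125 = 15.25 cm
10–14 s: |½(-11 + -6)(4)| = 34 cm
14–17 s: |½(-6 + -11)(3)| = 25.5 cm
Total distance = 108.75 cm

108.75 cm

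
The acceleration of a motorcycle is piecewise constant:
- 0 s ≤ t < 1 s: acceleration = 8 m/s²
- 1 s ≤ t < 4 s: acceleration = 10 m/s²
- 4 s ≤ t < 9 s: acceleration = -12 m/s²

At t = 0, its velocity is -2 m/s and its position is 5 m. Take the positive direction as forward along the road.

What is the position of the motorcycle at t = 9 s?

100 m

On each constant-a segment, Δv = aΔt and Δx = v₀Δt + ½aΔt²; chain segment to segment.
0–1 s: v starts -2 m/s; Δx = -2·1 + ½·8·1² = 2 m; v ends 6 m/s.
1–4 s: v starts 6 m/s; Δx = 6·3 + ½·10·3² = 63 m; v ends 36 m/s.
4–9 s: v starts 36 m/s; Δx = 36·5 + ½·-12·5² = 30 m; v ends -24 m/s.
x(9) = 5 + Σ Δx = 100 m.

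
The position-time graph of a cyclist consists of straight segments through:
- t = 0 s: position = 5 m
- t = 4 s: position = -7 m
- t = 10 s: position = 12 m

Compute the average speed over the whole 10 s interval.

3.1 m/s

Average speed = (total path length)/(elapsed time); on a piecewise-linear x-t graph the path length is Σ|Δx|.
0–4 s: |Δx| = |-7 − 5| = 12 m
4–10 s: |Δx| = |12 − -7| = 19 m
Total path = 31 m; average speed = 31/10 = 3.1 m/s.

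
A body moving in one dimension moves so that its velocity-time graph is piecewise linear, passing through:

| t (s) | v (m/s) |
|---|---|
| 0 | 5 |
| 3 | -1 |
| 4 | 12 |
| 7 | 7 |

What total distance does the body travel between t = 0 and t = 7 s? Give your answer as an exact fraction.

1055/26 m

Distance (not displacement) is the total path length: add the absolute areas under v-t.
0–3 s: v = 0 at t = 2.5 s; triangle areas 6.25 + 0.25 = 6.5 m
3–4 s: v = 0 at t = 40/13 s; triangle areas 1/26 + 72/13 = 145/26 m
4–7 s: |½(12 + 7)(3)| = 28.5 m
Total distance = 1055/26 m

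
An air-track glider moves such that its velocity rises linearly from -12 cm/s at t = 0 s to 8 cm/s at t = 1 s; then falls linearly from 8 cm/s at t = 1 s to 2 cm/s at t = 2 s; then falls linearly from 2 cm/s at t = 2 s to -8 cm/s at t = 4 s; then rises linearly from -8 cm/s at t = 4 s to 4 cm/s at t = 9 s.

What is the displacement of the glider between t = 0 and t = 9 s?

-13 cm

Net displacement equals the area under the velocity-time graph (areas below the axis count negative).
0–1 s: ½(-12 + 8)(1) = -2 cm
1–2 s: ½(8 + 2)(1) = 5 cm
2–4 s: ½(2 + -8)(2) = -6 cm
4–9 s: ½(-8 + 4)(5) = -10 cm
Net displacement = -13 cm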